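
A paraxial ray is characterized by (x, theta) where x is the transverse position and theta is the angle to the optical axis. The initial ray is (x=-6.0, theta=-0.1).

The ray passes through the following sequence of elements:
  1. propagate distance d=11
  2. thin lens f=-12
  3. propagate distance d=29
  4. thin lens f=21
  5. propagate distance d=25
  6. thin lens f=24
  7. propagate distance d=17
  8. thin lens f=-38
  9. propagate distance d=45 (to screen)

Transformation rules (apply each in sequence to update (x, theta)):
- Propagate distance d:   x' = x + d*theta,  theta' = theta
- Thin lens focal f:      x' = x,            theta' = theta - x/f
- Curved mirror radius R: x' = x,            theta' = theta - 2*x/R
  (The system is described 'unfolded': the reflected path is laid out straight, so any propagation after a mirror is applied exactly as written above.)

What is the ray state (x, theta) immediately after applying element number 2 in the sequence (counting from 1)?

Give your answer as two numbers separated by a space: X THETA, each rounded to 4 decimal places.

Answer: -7.1000 -0.6917

Derivation:
Initial: x=-6.0000 theta=-0.1000
After 1 (propagate distance d=11): x=-7.1000 theta=-0.1000
After 2 (thin lens f=-12): x=-7.1000 theta=-83/120 (≈-0.6917)
Rounded to 4 decimal places: x = -7.1000, theta = -0.6917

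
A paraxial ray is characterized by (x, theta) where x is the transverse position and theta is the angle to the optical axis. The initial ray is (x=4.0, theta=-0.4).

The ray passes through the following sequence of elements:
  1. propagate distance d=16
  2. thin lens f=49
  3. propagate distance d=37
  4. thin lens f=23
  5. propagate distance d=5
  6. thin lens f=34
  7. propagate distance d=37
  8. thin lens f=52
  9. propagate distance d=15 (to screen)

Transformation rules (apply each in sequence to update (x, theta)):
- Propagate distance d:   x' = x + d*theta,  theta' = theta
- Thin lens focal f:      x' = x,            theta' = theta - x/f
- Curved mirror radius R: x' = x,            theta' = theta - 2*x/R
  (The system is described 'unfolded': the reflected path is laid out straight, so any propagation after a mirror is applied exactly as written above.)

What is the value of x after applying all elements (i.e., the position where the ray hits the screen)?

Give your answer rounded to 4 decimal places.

Answer: 20.0960

Derivation:
Initial: x=4.0000 theta=-0.4000
After 1 (propagate distance d=16): x=-2.4000 theta=-0.4000
After 2 (thin lens f=49): x=-2.4000 theta=-86/245 (≈-0.3510)
After 3 (propagate distance d=37): x=-754/49 (≈-15.3878) theta=-86/245 (≈-0.3510)
After 4 (thin lens f=23): x=-754/49 (≈-15.3878) theta=256/805 (≈0.3180)
After 5 (propagate distance d=5): x=-15550/1127 (≈-13.7977) theta=256/805 (≈0.3180)
After 6 (thin lens f=34): x=-15550/1127 (≈-13.7977) theta=69339/95795 (≈0.7238)
After 7 (propagate distance d=37): x=1243793/95795 (≈12.9839) theta=69339/95795 (≈0.7238)
After 8 (thin lens f=52): x=1243793/95795 (≈12.9839) theta=67481/142324 (≈0.4741)
After 9 (propagate distance d=15 (to screen)): x=100104761/4981340 (≈20.0960) theta=67481/142324 (≈0.4741)
Rounded to 4 decimal places: x = 20.0960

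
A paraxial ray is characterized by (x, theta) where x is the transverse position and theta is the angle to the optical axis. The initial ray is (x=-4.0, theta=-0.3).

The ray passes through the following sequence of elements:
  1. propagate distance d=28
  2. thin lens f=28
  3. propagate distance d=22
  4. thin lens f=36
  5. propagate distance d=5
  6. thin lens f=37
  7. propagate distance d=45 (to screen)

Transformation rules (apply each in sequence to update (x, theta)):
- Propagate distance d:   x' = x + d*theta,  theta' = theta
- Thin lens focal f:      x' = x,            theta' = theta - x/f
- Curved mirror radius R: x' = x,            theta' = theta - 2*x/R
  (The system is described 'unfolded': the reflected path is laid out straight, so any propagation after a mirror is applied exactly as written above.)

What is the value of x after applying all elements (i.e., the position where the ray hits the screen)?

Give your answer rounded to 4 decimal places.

Initial: x=-4.0000 theta=-0.3000
After 1 (propagate distance d=28): x=-12.4000 theta=-0.3000
After 2 (thin lens f=28): x=-12.4000 theta=1/7 (≈0.1429)
After 3 (propagate distance d=22): x=-324/35 (≈-9.2571) theta=1/7 (≈0.1429)
After 4 (thin lens f=36): x=-324/35 (≈-9.2571) theta=0.4000
After 5 (propagate distance d=5): x=-254/35 (≈-7.2571) theta=0.4000
After 6 (thin lens f=37): x=-254/35 (≈-7.2571) theta=772/1295 (≈0.5961)
After 7 (propagate distance d=45 (to screen)): x=25342/1295 (≈19.5691) theta=772/1295 (≈0.5961)
Rounded to 4 decimal places: x = 19.5691

Answer: 19.5691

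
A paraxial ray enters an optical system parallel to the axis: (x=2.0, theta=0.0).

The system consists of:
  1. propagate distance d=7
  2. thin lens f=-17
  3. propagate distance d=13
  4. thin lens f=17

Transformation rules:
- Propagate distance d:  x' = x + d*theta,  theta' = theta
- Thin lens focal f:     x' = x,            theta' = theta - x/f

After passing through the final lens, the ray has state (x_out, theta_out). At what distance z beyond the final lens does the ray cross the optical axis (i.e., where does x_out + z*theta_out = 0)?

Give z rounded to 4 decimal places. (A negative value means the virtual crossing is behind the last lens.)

Answer: 39.2308

Derivation:
Initial: x=2.0000 theta=0.0000
After 1 (propagate distance d=7): x=2.0000 theta=0.0000
After 2 (thin lens f=-17): x=2.0000 theta=2/17 (≈0.1176)
After 3 (propagate distance d=13): x=60/17 (≈3.5294) theta=2/17 (≈0.1176)
After 4 (thin lens f=17): x=60/17 (≈3.5294) theta=-26/289 (≈-0.0900)
z_focus = -x_out/theta_out = -(60/17)/(-26/289) = 510/13 ≈ 39.2308
Rounded to 4 decimal places: z = 39.2308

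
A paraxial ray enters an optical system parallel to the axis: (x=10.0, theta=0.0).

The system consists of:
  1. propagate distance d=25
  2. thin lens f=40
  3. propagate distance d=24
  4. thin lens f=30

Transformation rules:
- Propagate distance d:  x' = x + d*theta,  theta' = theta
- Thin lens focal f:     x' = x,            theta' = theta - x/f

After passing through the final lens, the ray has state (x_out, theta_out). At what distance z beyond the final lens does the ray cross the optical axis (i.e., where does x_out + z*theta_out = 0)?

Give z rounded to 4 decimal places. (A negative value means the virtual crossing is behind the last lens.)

Initial: x=10.0000 theta=0.0000
After 1 (propagate distance d=25): x=10.0000 theta=0.0000
After 2 (thin lens f=40): x=10.0000 theta=-0.2500
After 3 (propagate distance d=24): x=4.0000 theta=-0.2500
After 4 (thin lens f=30): x=4.0000 theta=-23/60 (≈-0.3833)
z_focus = -x_out/theta_out = -(4.0000)/(-23/60) = 240/23 ≈ 10.4348
Rounded to 4 decimal places: z = 10.4348

Answer: 10.4348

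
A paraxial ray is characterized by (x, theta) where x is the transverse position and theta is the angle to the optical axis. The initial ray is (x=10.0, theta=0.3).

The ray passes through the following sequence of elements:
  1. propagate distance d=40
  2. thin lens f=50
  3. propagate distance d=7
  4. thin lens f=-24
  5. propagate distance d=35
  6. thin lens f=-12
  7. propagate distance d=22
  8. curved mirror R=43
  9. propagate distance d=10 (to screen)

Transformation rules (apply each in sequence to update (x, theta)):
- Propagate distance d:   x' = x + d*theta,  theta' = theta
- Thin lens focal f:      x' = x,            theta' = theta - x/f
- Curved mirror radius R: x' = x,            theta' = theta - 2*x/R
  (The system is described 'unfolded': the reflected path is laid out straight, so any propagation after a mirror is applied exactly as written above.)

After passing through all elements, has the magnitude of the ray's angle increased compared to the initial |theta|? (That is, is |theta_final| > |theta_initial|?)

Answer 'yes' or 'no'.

Answer: yes

Derivation:
Initial: x=10.0000 theta=0.3000
After 1 (propagate distance d=40): x=22.0000 theta=0.3000
After 2 (thin lens f=50): x=22.0000 theta=-0.1400
After 3 (propagate distance d=7): x=21.0200 theta=-0.1400
After 4 (thin lens f=-24): x=21.0200 theta=883/1200 (≈0.7358)
After 5 (propagate distance d=35): x=56129/1200 (≈46.7742) theta=883/1200 (≈0.7358)
After 6 (thin lens f=-12): x=56129/1200 (≈46.7742) theta=2669/576 (≈4.6337)
After 7 (propagate distance d=22): x=1070749/7200 (≈148.7151) theta=2669/576 (≈4.6337)
After 8 (curved mirror R=43): x=1070749/7200 (≈148.7151) theta=-1413821/619200 (≈-2.2833)
After 9 (propagate distance d=10 (to screen)): x=6495517/51600 (≈125.8821) theta=-1413821/619200 (≈-2.2833)
|theta_initial|=0.3000 |theta_final|=1413821/619200 (≈2.2833) -> increased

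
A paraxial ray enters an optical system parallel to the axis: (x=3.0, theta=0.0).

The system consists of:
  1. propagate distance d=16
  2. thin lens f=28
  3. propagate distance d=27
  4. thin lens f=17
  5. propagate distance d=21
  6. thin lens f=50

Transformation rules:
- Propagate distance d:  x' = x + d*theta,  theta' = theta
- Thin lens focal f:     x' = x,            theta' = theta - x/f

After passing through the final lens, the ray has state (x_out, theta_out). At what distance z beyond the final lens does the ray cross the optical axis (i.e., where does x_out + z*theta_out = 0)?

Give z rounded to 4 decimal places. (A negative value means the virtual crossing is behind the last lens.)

Initial: x=3.0000 theta=0.0000
After 1 (propagate distance d=16): x=3.0000 theta=0.0000
After 2 (thin lens f=28): x=3.0000 theta=-3/28 (≈-0.1071)
After 3 (propagate distance d=27): x=3/28 (≈0.1071) theta=-3/28 (≈-0.1071)
After 4 (thin lens f=17): x=3/28 (≈0.1071) theta=-27/238 (≈-0.1134)
After 5 (propagate distance d=21): x=-1083/476 (≈-2.2752) theta=-27/238 (≈-0.1134)
After 6 (thin lens f=50): x=-1083/476 (≈-2.2752) theta=-231/3400 (≈-0.0679)
z_focus = -x_out/theta_out = -(-1083/476)/(-231/3400) = -18050/539 ≈ -33.4879
Rounded to 4 decimal places: z = -33.4879

Answer: -33.4879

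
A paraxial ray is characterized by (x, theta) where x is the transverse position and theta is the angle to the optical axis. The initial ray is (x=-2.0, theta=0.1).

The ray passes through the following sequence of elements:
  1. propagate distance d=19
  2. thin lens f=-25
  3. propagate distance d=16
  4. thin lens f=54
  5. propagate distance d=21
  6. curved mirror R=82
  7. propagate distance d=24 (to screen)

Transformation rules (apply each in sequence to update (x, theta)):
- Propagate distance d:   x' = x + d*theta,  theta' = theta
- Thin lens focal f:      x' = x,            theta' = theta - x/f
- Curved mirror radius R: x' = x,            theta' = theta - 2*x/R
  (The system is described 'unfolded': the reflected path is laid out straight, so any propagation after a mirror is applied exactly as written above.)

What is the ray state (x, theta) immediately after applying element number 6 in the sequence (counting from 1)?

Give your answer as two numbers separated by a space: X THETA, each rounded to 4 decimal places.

Initial: x=-2.0000 theta=0.1000
After 1 (propagate distance d=19): x=-0.1000 theta=0.1000
After 2 (thin lens f=-25): x=-0.1000 theta=0.0960
After 3 (propagate distance d=16): x=1.4360 theta=0.0960
After 4 (thin lens f=54): x=1.4360 theta=937/13500 (≈0.0694)
After 5 (propagate distance d=21): x=13021/4500 (≈2.8936) theta=937/13500 (≈0.0694)
After 6 (curved mirror R=82): x=13021/4500 (≈2.8936) theta=-323/276750 (≈-0.0012)
Rounded to 4 decimal places: x = 2.8936, theta = -0.0012

Answer: 2.8936 -0.0012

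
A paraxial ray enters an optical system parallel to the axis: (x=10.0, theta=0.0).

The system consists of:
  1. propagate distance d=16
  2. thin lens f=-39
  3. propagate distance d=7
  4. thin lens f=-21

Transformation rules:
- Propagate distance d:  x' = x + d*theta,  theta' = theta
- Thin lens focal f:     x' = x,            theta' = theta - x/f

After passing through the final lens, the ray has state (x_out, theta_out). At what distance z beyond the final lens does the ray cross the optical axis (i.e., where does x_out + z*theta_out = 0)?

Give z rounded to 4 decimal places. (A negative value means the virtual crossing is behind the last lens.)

Answer: -14.4179

Derivation:
Initial: x=10.0000 theta=0.0000
After 1 (propagate distance d=16): x=10.0000 theta=0.0000
After 2 (thin lens f=-39): x=10.0000 theta=10/39 (≈0.2564)
After 3 (propagate distance d=7): x=460/39 (≈11.7949) theta=10/39 (≈0.2564)
After 4 (thin lens f=-21): x=460/39 (≈11.7949) theta=670/819 (≈0.8181)
z_focus = -x_out/theta_out = -(460/39)/(670/819) = -966/67 ≈ -14.4179
Rounded to 4 decimal places: z = -14.4179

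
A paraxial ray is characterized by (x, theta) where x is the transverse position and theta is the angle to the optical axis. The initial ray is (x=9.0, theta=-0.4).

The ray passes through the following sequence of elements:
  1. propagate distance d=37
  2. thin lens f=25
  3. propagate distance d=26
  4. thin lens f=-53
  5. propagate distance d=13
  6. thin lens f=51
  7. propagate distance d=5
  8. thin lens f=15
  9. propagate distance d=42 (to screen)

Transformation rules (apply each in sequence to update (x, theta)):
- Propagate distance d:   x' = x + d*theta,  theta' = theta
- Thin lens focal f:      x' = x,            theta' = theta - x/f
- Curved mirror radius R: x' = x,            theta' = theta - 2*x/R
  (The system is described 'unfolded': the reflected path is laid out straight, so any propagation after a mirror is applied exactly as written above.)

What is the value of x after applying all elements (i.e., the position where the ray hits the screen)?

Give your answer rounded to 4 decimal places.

Initial: x=9.0000 theta=-0.4000
After 1 (propagate distance d=37): x=-5.8000 theta=-0.4000
After 2 (thin lens f=25): x=-5.8000 theta=-0.1680
After 3 (propagate distance d=26): x=-10.1680 theta=-0.1680
After 4 (thin lens f=-53): x=-10.1680 theta=-2384/6625 (≈-0.3598)
After 5 (propagate distance d=13): x=-19671/1325 (≈-14.8460) theta=-2384/6625 (≈-0.3598)
After 6 (thin lens f=51): x=-19671/1325 (≈-14.8460) theta=-7743/112625 (≈-0.0688)
After 7 (propagate distance d=5): x=-13686/901 (≈-15.1898) theta=-7743/112625 (≈-0.0688)
After 8 (thin lens f=15): x=-13686/901 (≈-15.1898) theta=106307/112625 (≈0.9439)
After 9 (propagate distance d=42 (to screen)): x=2754144/112625 (≈24.4541) theta=106307/112625 (≈0.9439)
Rounded to 4 decimal places: x = 24.4541

Answer: 24.4541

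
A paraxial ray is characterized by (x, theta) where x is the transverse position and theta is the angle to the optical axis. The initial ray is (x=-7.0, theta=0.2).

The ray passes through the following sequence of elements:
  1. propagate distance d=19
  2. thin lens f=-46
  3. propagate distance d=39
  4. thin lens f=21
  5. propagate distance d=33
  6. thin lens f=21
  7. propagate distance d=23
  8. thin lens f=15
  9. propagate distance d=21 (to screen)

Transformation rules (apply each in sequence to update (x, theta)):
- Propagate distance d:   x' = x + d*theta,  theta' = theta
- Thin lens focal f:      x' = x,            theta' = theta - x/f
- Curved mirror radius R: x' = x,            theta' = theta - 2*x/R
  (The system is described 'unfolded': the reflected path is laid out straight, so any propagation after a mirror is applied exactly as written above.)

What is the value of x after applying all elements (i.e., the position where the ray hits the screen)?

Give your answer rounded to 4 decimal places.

Answer: -2.6243

Derivation:
Initial: x=-7.0000 theta=0.2000
After 1 (propagate distance d=19): x=-3.2000 theta=0.2000
After 2 (thin lens f=-46): x=-3.2000 theta=3/23 (≈0.1304)
After 3 (propagate distance d=39): x=217/115 (≈1.8870) theta=3/23 (≈0.1304)
After 4 (thin lens f=21): x=217/115 (≈1.8870) theta=14/345 (≈0.0406)
After 5 (propagate distance d=33): x=371/115 (≈3.2261) theta=14/345 (≈0.0406)
After 6 (thin lens f=21): x=371/115 (≈3.2261) theta=-13/115 (≈-0.1130)
After 7 (propagate distance d=23): x=72/115 (≈0.6261) theta=-13/115 (≈-0.1130)
After 8 (thin lens f=15): x=72/115 (≈0.6261) theta=-89/575 (≈-0.1548)
After 9 (propagate distance d=21 (to screen)): x=-1509/575 (≈-2.6243) theta=-89/575 (≈-0.1548)
Rounded to 4 decimal places: x = -2.6243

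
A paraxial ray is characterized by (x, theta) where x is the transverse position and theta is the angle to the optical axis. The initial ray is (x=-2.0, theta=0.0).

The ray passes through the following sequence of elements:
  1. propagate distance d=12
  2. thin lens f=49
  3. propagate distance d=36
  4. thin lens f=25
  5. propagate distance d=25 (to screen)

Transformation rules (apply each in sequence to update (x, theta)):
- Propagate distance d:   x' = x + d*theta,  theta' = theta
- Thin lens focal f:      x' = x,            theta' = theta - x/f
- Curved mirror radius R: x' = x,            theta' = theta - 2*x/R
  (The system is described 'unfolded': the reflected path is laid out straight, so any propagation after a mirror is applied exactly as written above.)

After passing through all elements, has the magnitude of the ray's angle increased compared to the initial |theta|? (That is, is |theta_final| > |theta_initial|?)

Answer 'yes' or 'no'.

Initial: x=-2.0000 theta=0.0000
After 1 (propagate distance d=12): x=-2.0000 theta=0.0000
After 2 (thin lens f=49): x=-2.0000 theta=2/49 (≈0.0408)
After 3 (propagate distance d=36): x=-26/49 (≈-0.5306) theta=2/49 (≈0.0408)
After 4 (thin lens f=25): x=-26/49 (≈-0.5306) theta=76/1225 (≈0.0620)
After 5 (propagate distance d=25 (to screen)): x=50/49 (≈1.0204) theta=76/1225 (≈0.0620)
|theta_initial|=0.0000 |theta_final|=76/1225 (≈0.0620) -> increased

Answer: yes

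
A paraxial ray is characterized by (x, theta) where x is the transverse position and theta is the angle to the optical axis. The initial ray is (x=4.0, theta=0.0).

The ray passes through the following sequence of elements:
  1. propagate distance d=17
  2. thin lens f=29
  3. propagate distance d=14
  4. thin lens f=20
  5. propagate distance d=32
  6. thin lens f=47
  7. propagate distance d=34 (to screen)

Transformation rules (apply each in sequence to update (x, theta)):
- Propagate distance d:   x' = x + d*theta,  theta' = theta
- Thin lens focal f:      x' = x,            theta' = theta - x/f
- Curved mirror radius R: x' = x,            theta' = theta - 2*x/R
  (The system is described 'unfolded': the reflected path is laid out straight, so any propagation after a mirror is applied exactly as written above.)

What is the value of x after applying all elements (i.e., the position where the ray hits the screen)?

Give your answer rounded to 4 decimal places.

Initial: x=4.0000 theta=0.0000
After 1 (propagate distance d=17): x=4.0000 theta=0.0000
After 2 (thin lens f=29): x=4.0000 theta=-4/29 (≈-0.1379)
After 3 (propagate distance d=14): x=60/29 (≈2.0690) theta=-4/29 (≈-0.1379)
After 4 (thin lens f=20): x=60/29 (≈2.0690) theta=-7/29 (≈-0.2414)
After 5 (propagate distance d=32): x=-164/29 (≈-5.6552) theta=-7/29 (≈-0.2414)
After 6 (thin lens f=47): x=-164/29 (≈-5.6552) theta=-165/1363 (≈-0.1211)
After 7 (propagate distance d=34 (to screen)): x=-13318/1363 (≈-9.7711) theta=-165/1363 (≈-0.1211)
Rounded to 4 decimal places: x = -9.7711

Answer: -9.7711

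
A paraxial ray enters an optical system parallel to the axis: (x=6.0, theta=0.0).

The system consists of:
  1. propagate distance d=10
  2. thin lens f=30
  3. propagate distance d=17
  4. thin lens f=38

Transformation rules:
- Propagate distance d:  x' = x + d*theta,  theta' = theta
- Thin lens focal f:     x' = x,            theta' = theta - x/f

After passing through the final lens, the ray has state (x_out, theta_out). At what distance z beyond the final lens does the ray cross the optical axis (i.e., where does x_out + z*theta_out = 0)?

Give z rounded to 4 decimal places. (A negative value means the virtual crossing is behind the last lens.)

Initial: x=6.0000 theta=0.0000
After 1 (propagate distance d=10): x=6.0000 theta=0.0000
After 2 (thin lens f=30): x=6.0000 theta=-0.2000
After 3 (propagate distance d=17): x=2.6000 theta=-0.2000
After 4 (thin lens f=38): x=2.6000 theta=-51/190 (≈-0.2684)
z_focus = -x_out/theta_out = -(2.6000)/(-51/190) = 494/51 ≈ 9.6863
Rounded to 4 decimal places: z = 9.6863

Answer: 9.6863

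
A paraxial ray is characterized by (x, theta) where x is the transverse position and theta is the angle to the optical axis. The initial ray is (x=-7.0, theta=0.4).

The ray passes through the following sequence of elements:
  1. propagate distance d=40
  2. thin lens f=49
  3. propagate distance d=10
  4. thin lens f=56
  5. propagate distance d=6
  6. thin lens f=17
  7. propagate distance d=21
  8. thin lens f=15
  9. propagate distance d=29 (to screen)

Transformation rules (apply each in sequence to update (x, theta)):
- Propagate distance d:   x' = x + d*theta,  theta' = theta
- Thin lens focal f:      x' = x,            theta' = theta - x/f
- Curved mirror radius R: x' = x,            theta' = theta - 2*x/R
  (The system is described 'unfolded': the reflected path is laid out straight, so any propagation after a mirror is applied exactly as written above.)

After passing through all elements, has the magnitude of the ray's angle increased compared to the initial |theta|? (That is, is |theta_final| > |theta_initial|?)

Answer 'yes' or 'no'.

Answer: yes

Derivation:
Initial: x=-7.0000 theta=0.4000
After 1 (propagate distance d=40): x=9.0000 theta=0.4000
After 2 (thin lens f=49): x=9.0000 theta=53/245 (≈0.2163)
After 3 (propagate distance d=10): x=547/49 (≈11.1633) theta=53/245 (≈0.2163)
After 4 (thin lens f=56): x=547/49 (≈11.1633) theta=233/13720 (≈0.0170)
After 5 (propagate distance d=6): x=77279/6860 (≈11.2652) theta=233/13720 (≈0.0170)
After 6 (thin lens f=17): x=77279/6860 (≈11.2652) theta=-150597/233240 (≈-0.6457)
After 7 (propagate distance d=21): x=-535051/233240 (≈-2.2940) theta=-150597/233240 (≈-0.6457)
After 8 (thin lens f=15): x=-535051/233240 (≈-2.2940) theta=-30784/62475 (≈-0.4927)
After 9 (propagate distance d=29 (to screen)): x=-58018981/3498600 (≈-16.5835) theta=-30784/62475 (≈-0.4927)
|theta_initial|=0.4000 |theta_final|=30784/62475 (≈0.4927) -> increased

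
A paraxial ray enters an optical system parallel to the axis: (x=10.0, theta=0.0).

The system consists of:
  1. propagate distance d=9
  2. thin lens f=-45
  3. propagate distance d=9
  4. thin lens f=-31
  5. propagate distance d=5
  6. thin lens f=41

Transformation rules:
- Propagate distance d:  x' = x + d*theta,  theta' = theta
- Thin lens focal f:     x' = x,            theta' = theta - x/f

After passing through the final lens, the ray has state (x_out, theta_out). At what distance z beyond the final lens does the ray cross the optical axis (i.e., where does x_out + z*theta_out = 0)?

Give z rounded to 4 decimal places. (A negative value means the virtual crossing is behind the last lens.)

Initial: x=10.0000 theta=0.0000
After 1 (propagate distance d=9): x=10.0000 theta=0.0000
After 2 (thin lens f=-45): x=10.0000 theta=2/9 (≈0.2222)
After 3 (propagate distance d=9): x=12.0000 theta=2/9 (≈0.2222)
After 4 (thin lens f=-31): x=12.0000 theta=170/279 (≈0.6093)
After 5 (propagate distance d=5): x=4198/279 (≈15.0466) theta=170/279 (≈0.6093)
After 6 (thin lens f=41): x=4198/279 (≈15.0466) theta=308/1271 (≈0.2423)
z_focus = -x_out/theta_out = -(4198/279)/(308/1271) = -86059/1386 ≈ -62.0916
Rounded to 4 decimal places: z = -62.0916

Answer: -62.0916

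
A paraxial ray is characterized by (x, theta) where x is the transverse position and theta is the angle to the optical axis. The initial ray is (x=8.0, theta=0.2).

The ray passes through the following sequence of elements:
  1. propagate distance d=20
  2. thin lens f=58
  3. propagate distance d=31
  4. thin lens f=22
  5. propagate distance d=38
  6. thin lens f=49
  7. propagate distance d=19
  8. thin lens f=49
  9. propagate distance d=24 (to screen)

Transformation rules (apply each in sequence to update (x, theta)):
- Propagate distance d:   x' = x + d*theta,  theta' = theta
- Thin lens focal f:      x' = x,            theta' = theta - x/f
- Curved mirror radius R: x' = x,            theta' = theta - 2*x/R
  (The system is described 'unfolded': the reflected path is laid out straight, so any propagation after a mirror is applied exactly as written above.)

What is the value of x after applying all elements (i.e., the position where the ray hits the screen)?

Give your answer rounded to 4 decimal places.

Answer: -16.7161

Derivation:
Initial: x=8.0000 theta=0.2000
After 1 (propagate distance d=20): x=12.0000 theta=0.2000
After 2 (thin lens f=58): x=12.0000 theta=-1/145 (≈-0.0069)
After 3 (propagate distance d=31): x=1709/145 (≈11.7862) theta=-1/145 (≈-0.0069)
After 4 (thin lens f=22): x=1709/145 (≈11.7862) theta=-1731/3190 (≈-0.5426)
After 5 (propagate distance d=38): x=-2818/319 (≈-8.8339) theta=-1731/3190 (≈-0.5426)
After 6 (thin lens f=49): x=-2818/319 (≈-8.8339) theta=-5149/14210 (≈-0.3624)
After 7 (propagate distance d=19): x=-2456961/156310 (≈-15.7185) theta=-5149/14210 (≈-0.3624)
After 8 (thin lens f=49): x=-2456961/156310 (≈-15.7185) theta=-31835/765919 (≈-0.0416)
After 9 (propagate distance d=24 (to screen)): x=-128031489/7659190 (≈-16.7161) theta=-31835/765919 (≈-0.0416)
Rounded to 4 decimal places: x = -16.7161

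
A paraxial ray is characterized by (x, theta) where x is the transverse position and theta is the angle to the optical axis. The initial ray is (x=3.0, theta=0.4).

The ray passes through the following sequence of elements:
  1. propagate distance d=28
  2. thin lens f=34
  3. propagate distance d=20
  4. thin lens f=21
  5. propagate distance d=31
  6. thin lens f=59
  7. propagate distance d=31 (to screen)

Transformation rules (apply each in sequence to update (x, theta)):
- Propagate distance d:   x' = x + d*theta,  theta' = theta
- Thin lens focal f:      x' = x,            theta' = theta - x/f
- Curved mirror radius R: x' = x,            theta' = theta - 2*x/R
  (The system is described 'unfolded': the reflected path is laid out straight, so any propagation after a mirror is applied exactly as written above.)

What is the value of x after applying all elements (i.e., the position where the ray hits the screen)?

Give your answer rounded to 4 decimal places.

Answer: -24.3769

Derivation:
Initial: x=3.0000 theta=0.4000
After 1 (propagate distance d=28): x=14.2000 theta=0.4000
After 2 (thin lens f=34): x=14.2000 theta=-3/170 (≈-0.0176)
After 3 (propagate distance d=20): x=1177/85 (≈13.8471) theta=-3/170 (≈-0.0176)
After 4 (thin lens f=21): x=1177/85 (≈13.8471) theta=-2417/3570 (≈-0.6770)
After 5 (propagate distance d=31): x=-25493/3570 (≈-7.1409) theta=-2417/3570 (≈-0.6770)
After 6 (thin lens f=59): x=-25493/3570 (≈-7.1409) theta=-1673/3009 (≈-0.5560)
After 7 (propagate distance d=31 (to screen)): x=-1711499/70210 (≈-24.3769) theta=-1673/3009 (≈-0.5560)
Rounded to 4 decimal places: x = -24.3769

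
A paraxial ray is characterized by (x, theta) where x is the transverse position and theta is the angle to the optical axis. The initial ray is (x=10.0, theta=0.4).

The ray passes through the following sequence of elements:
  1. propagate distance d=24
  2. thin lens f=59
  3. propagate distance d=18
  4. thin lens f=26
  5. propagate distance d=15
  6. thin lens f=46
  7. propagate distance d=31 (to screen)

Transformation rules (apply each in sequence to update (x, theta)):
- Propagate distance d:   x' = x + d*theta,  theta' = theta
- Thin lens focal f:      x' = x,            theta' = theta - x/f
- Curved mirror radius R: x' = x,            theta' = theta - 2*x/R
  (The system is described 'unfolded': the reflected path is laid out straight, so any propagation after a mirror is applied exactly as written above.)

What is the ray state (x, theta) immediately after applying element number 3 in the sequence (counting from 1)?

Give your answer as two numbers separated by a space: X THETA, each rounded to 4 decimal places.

Initial: x=10.0000 theta=0.4000
After 1 (propagate distance d=24): x=19.6000 theta=0.4000
After 2 (thin lens f=59): x=19.6000 theta=4/59 (≈0.0678)
After 3 (propagate distance d=18): x=6142/295 (≈20.8203) theta=4/59 (≈0.0678)
Rounded to 4 decimal places: x = 20.8203, theta = 0.0678

Answer: 20.8203 0.0678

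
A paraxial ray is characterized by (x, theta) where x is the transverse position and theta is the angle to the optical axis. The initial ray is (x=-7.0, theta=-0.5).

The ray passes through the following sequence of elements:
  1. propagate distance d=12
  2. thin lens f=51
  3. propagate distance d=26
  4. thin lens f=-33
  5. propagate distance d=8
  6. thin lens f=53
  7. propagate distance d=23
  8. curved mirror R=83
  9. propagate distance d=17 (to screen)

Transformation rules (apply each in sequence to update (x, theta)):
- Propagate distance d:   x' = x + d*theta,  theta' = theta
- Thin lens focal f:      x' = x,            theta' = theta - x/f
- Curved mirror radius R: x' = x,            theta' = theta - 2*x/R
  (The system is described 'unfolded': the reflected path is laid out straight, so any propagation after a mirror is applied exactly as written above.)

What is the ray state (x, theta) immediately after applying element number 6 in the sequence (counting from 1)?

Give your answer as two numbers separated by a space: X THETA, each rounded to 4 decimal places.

Answer: -26.0297 -0.3410

Derivation:
Initial: x=-7.0000 theta=-0.5000
After 1 (propagate distance d=12): x=-13.0000 theta=-0.5000
After 2 (thin lens f=51): x=-13.0000 theta=-25/102 (≈-0.2451)
After 3 (propagate distance d=26): x=-988/51 (≈-19.3725) theta=-25/102 (≈-0.2451)
After 4 (thin lens f=-33): x=-988/51 (≈-19.3725) theta=-2801/3366 (≈-0.8321)
After 5 (propagate distance d=8): x=-43808/1683 (≈-26.0297) theta=-2801/3366 (≈-0.8321)
After 6 (thin lens f=53): x=-43808/1683 (≈-26.0297) theta=-20279/59466 (≈-0.3410)
Rounded to 4 decimal places: x = -26.0297, theta = -0.3410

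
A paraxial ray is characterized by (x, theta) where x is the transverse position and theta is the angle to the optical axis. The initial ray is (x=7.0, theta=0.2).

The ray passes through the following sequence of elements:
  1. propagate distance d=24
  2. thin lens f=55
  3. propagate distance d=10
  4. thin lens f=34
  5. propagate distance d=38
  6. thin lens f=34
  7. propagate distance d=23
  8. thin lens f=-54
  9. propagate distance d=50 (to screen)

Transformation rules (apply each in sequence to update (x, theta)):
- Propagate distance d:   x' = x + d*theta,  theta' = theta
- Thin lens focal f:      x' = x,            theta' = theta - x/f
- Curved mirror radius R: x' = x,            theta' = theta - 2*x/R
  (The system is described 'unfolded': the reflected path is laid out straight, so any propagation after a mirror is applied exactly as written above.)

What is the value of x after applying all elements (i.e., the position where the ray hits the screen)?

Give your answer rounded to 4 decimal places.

Answer: -32.0641

Derivation:
Initial: x=7.0000 theta=0.2000
After 1 (propagate distance d=24): x=11.8000 theta=0.2000
After 2 (thin lens f=55): x=11.8000 theta=-4/275 (≈-0.0145)
After 3 (propagate distance d=10): x=641/55 (≈11.6545) theta=-4/275 (≈-0.0145)
After 4 (thin lens f=34): x=641/55 (≈11.6545) theta=-3341/9350 (≈-0.3573)
After 5 (propagate distance d=38): x=-8994/4675 (≈-1.9239) theta=-3341/9350 (≈-0.3573)
After 6 (thin lens f=34): x=-8994/4675 (≈-1.9239) theta=-47803/158950 (≈-0.3007)
After 7 (propagate distance d=23): x=-281053/31790 (≈-8.8409) theta=-47803/158950 (≈-0.3007)
After 8 (thin lens f=-54): x=-281053/31790 (≈-8.8409) theta=-3986627/8583300 (≈-0.4645)
After 9 (propagate distance d=50 (to screen)): x=-13760783/429165 (≈-32.0641) theta=-3986627/8583300 (≈-0.4645)
Rounded to 4 decimal places: x = -32.0641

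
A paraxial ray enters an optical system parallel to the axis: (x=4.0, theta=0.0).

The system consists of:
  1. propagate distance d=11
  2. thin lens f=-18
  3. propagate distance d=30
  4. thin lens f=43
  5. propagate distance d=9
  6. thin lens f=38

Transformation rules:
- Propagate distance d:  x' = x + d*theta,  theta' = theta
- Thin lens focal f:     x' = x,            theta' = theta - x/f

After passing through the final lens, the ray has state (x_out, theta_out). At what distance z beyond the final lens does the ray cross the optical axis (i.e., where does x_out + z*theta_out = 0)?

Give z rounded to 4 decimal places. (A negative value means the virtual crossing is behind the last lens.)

Answer: 34.7316

Derivation:
Initial: x=4.0000 theta=0.0000
After 1 (propagate distance d=11): x=4.0000 theta=0.0000
After 2 (thin lens f=-18): x=4.0000 theta=2/9 (≈0.2222)
After 3 (propagate distance d=30): x=32/3 (≈10.6667) theta=2/9 (≈0.2222)
After 4 (thin lens f=43): x=32/3 (≈10.6667) theta=-10/387 (≈-0.0258)
After 5 (propagate distance d=9): x=1346/129 (≈10.4341) theta=-10/387 (≈-0.0258)
After 6 (thin lens f=38): x=1346/129 (≈10.4341) theta=-2209/7353 (≈-0.3004)
z_focus = -x_out/theta_out = -(1346/129)/(-2209/7353) = 76722/2209 ≈ 34.7316
Rounded to 4 decimal places: z = 34.7316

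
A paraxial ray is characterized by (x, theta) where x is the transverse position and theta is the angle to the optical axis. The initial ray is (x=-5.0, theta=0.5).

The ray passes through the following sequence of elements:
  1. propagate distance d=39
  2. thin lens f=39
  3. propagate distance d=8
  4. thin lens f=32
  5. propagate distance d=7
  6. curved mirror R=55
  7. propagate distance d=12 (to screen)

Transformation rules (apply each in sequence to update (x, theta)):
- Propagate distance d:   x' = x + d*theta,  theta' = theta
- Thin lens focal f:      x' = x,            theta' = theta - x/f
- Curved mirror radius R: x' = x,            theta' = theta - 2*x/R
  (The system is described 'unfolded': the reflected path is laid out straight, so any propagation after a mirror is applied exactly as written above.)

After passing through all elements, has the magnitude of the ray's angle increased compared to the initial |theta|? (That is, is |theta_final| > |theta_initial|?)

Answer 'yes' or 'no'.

Initial: x=-5.0000 theta=0.5000
After 1 (propagate distance d=39): x=14.5000 theta=0.5000
After 2 (thin lens f=39): x=14.5000 theta=5/39 (≈0.1282)
After 3 (propagate distance d=8): x=1211/78 (≈15.5256) theta=5/39 (≈0.1282)
After 4 (thin lens f=32): x=1211/78 (≈15.5256) theta=-297/832 (≈-0.3570)
After 5 (propagate distance d=7): x=32515/2496 (≈13.0268) theta=-297/832 (≈-0.3570)
After 6 (curved mirror R=55): x=32515/2496 (≈13.0268) theta=-22807/27456 (≈-0.8307)
After 7 (propagate distance d=12 (to screen)): x=83981/27456 (≈3.0587) theta=-22807/27456 (≈-0.8307)
|theta_initial|=0.5000 |theta_final|=22807/27456 (≈0.8307) -> increased

Answer: yes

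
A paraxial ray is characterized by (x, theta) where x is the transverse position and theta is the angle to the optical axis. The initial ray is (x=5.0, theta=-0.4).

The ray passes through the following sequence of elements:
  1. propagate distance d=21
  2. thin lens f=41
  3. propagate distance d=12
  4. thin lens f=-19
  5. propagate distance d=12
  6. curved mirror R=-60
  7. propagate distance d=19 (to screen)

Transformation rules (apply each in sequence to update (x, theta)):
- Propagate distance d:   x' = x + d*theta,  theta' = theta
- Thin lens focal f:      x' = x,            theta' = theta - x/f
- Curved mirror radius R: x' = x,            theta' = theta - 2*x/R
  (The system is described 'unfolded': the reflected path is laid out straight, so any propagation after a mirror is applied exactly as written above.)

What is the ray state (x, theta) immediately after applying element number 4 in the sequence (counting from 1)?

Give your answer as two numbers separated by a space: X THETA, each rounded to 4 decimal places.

Answer: -7.2049 -0.6963

Derivation:
Initial: x=5.0000 theta=-0.4000
After 1 (propagate distance d=21): x=-3.4000 theta=-0.4000
After 2 (thin lens f=41): x=-3.4000 theta=-13/41 (≈-0.3171)
After 3 (propagate distance d=12): x=-1477/205 (≈-7.2049) theta=-13/41 (≈-0.3171)
After 4 (thin lens f=-19): x=-1477/205 (≈-7.2049) theta=-2712/3895 (≈-0.6963)
Rounded to 4 decimal places: x = -7.2049, theta = -0.6963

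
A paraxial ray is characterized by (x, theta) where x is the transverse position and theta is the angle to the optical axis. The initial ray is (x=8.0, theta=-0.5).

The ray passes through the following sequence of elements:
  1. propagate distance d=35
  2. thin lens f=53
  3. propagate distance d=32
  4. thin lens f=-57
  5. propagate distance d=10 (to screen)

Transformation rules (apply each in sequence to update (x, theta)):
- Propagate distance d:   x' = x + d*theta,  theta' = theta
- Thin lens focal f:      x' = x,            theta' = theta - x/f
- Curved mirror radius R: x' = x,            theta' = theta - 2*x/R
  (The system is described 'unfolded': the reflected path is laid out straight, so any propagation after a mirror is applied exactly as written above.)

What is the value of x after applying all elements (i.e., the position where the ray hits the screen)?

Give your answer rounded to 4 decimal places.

Answer: -26.4391

Derivation:
Initial: x=8.0000 theta=-0.5000
After 1 (propagate distance d=35): x=-9.5000 theta=-0.5000
After 2 (thin lens f=53): x=-9.5000 theta=-17/53 (≈-0.3208)
After 3 (propagate distance d=32): x=-2095/106 (≈-19.7642) theta=-17/53 (≈-0.3208)
After 4 (thin lens f=-57): x=-2095/106 (≈-19.7642) theta=-4033/6042 (≈-0.6675)
After 5 (propagate distance d=10 (to screen)): x=-159745/6042 (≈-26.4391) theta=-4033/6042 (≈-0.6675)
Rounded to 4 decimal places: x = -26.4391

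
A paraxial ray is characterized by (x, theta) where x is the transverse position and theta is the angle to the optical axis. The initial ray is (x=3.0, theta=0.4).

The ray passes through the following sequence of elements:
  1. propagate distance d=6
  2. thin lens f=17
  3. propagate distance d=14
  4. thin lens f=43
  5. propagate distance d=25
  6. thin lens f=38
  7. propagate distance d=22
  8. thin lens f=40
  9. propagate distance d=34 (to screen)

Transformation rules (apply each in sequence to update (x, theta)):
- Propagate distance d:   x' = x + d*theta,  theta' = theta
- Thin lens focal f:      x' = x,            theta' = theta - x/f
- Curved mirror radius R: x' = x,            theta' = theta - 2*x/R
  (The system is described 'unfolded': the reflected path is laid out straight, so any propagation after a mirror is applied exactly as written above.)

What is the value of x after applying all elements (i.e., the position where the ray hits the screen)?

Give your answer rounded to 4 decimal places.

Initial: x=3.0000 theta=0.4000
After 1 (propagate distance d=6): x=5.4000 theta=0.4000
After 2 (thin lens f=17): x=5.4000 theta=7/85 (≈0.0824)
After 3 (propagate distance d=14): x=557/85 (≈6.5529) theta=7/85 (≈0.0824)
After 4 (thin lens f=43): x=557/85 (≈6.5529) theta=-256/3655 (≈-0.0700)
After 5 (propagate distance d=25): x=17551/3655 (≈4.8019) theta=-256/3655 (≈-0.0700)
After 6 (thin lens f=38): x=17551/3655 (≈4.8019) theta=-27279/138890 (≈-0.1964)
After 7 (propagate distance d=22): x=6680/13889 (≈0.4810) theta=-27279/138890 (≈-0.1964)
After 8 (thin lens f=40): x=6680/13889 (≈0.4810) theta=-28949/138890 (≈-0.2084)
After 9 (propagate distance d=34 (to screen)): x=-458733/69445 (≈-6.6057) theta=-28949/138890 (≈-0.2084)
Rounded to 4 decimal places: x = -6.6057

Answer: -6.6057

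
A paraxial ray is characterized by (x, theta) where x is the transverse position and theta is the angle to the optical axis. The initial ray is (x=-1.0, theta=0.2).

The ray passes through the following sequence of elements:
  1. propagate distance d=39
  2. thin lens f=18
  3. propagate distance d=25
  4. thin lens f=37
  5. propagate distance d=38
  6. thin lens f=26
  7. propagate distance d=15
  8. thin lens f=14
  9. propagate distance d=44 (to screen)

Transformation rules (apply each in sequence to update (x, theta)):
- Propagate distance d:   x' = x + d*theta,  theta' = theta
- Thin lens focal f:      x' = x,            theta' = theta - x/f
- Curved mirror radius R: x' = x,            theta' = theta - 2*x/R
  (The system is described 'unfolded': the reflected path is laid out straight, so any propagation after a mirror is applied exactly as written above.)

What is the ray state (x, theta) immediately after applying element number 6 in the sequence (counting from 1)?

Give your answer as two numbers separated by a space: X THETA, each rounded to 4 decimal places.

Answer: -6.8192 0.0208

Derivation:
Initial: x=-1.0000 theta=0.2000
After 1 (propagate distance d=39): x=6.8000 theta=0.2000
After 2 (thin lens f=18): x=6.8000 theta=-8/45 (≈-0.1778)
After 3 (propagate distance d=25): x=106/45 (≈2.3556) theta=-8/45 (≈-0.1778)
After 4 (thin lens f=37): x=106/45 (≈2.3556) theta=-134/555 (≈-0.2414)
After 5 (propagate distance d=38): x=-11354/1665 (≈-6.8192) theta=-134/555 (≈-0.2414)
After 6 (thin lens f=26): x=-11354/1665 (≈-6.8192) theta=451/21645 (≈0.0208)
Rounded to 4 decimal places: x = -6.8192, theta = 0.0208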